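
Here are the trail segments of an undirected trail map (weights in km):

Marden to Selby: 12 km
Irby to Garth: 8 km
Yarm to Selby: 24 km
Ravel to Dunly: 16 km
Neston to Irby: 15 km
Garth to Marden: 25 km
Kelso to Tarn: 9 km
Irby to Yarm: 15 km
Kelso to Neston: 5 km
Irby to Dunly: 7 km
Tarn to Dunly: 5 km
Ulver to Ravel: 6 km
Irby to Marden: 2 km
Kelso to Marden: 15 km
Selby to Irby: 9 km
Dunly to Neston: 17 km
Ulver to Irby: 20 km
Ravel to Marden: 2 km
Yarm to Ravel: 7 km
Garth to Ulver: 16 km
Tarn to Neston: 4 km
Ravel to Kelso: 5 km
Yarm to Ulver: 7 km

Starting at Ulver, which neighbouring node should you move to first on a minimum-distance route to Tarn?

Enumerating some paths:
Ulver–Ravel–Marden–Irby–Dunly–Tarn: 6+2+2+7+5 = 22
Ulver–Ravel–Kelso–Tarn: 6+5+9 = 20
Ulver–Ravel–Dunly–Tarn: 6+16+5 = 27
Cheapest is Ulver–Ravel–Kelso–Tarn at 20 km.
So from Ulver the first move is to Ravel.

Ravel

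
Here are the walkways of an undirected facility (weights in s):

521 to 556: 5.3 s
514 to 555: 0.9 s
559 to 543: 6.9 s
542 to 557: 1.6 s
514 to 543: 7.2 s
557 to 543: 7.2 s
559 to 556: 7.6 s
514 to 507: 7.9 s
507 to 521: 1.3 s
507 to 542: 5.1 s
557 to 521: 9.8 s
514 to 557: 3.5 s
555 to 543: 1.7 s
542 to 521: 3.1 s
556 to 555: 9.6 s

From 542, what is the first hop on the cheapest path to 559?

Enumerating some paths:
542–557–514–543–559: 1.6+3.5+7.2+6.9 = 19.2
542–557–514–555–543–559: 1.6+3.5+0.9+1.7+6.9 = 14.6
542–557–543–559: 1.6+7.2+6.9 = 15.7
542–521–556–559: 3.1+5.3+7.6 = 16
The minimum is 14.6 s via 542–557–514–555–543–559.
So from 542 the first move is to 557.

557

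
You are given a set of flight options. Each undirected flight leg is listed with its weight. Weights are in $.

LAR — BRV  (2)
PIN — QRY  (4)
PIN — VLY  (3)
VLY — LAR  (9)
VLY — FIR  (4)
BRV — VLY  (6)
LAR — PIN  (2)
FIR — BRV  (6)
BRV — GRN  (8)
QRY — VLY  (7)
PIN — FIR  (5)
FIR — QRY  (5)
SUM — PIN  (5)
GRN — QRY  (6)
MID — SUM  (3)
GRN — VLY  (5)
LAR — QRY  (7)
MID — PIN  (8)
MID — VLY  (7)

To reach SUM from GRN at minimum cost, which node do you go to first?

VLY

Candidate routes:
GRN–VLY–MID–SUM: 5+7+3 = 15
GRN–BRV–LAR–PIN–SUM: 8+2+2+5 = 17
GRN–VLY–PIN–SUM: 5+3+5 = 13
GRN–QRY–PIN–SUM: 6+4+5 = 15
The minimum is $13 via GRN–VLY–PIN–SUM.
So from GRN the first move is to VLY.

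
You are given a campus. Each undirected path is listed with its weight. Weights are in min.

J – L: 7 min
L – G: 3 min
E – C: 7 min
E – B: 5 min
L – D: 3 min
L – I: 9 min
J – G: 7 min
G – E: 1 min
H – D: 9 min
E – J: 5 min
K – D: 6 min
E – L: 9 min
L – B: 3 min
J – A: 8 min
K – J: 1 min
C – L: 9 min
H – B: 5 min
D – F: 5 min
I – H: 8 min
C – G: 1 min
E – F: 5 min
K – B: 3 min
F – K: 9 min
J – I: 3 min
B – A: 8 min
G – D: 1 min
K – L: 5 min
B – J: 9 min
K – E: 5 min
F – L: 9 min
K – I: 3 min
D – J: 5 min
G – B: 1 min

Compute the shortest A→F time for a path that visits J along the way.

18 min

Shortest A→J: A → J = 8
Best J to F: J → K → F costing 10
Total via J: 8 + 10 = 18 min.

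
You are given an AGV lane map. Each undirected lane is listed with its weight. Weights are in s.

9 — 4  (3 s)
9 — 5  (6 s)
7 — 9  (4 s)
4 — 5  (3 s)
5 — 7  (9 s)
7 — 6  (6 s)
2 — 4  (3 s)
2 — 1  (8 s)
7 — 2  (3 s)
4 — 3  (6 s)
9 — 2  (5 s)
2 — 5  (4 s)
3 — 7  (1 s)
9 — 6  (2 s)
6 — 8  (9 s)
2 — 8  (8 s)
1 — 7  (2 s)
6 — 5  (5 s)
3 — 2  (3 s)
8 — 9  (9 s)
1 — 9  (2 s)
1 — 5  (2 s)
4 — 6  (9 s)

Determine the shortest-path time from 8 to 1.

11 s

Enumerating some paths:
8 - 6 - 9 - 1: 9+2+2 = 13
8 - 9 - 1: 9+2 = 11
The minimum is 11 s via 8 - 9 - 1.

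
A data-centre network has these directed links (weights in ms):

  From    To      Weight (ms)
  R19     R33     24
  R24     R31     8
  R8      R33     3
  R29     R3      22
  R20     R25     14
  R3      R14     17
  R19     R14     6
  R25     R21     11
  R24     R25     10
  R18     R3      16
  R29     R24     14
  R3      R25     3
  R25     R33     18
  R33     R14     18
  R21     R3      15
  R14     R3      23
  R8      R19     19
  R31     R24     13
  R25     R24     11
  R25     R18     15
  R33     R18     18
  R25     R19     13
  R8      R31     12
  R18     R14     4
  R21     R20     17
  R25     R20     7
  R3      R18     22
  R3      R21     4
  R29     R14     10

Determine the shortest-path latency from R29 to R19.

Enumerating some paths:
R29 - R3 - R25 - R19: 22+3+13 = 38
R29 - R24 - R25 - R19: 14+10+13 = 37
The minimum is 37 ms via R29 - R24 - R25 - R19.

37 ms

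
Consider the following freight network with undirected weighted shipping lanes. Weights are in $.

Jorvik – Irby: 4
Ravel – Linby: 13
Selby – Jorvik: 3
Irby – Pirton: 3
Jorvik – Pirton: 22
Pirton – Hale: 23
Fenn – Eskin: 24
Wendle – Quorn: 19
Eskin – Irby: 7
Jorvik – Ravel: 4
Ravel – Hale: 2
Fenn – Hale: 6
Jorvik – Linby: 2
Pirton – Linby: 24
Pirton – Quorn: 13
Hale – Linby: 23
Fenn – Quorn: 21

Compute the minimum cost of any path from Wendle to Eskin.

$42

Running Dijkstra from Wendle:
Wendle: 0
Quorn: 19  (via Wendle)
Pirton: 32  (via Quorn)
Irby: 35  (via Pirton)
Jorvik: 39  (via Irby)
Fenn: 40  (via Quorn)
Linby: 41  (via Jorvik)
Eskin: 42  (via Irby)
Shortest route: Wendle–Quorn–Pirton–Irby–Eskin = $42.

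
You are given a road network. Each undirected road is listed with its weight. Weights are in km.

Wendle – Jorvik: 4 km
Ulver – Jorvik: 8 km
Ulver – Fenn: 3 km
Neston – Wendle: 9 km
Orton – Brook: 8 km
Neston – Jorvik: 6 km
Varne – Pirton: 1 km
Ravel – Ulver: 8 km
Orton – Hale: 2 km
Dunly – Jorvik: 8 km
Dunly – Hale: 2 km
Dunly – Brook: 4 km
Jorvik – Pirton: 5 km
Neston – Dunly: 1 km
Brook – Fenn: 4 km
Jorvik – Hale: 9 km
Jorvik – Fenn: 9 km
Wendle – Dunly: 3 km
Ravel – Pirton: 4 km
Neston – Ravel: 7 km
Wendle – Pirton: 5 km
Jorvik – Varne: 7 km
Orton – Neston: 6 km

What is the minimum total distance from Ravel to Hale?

Running Dijkstra from Ravel:
Ravel: 0
Pirton: 4  (via Ravel)
Varne: 5  (via Pirton)
Neston: 7  (via Ravel)
Ulver: 8  (via Ravel)
Dunly: 8  (via Neston)
Wendle: 9  (via Pirton)
Jorvik: 9  (via Pirton)
Hale: 10  (via Dunly)
Shortest route: Ravel → Neston → Dunly → Hale = 10 km.

10 km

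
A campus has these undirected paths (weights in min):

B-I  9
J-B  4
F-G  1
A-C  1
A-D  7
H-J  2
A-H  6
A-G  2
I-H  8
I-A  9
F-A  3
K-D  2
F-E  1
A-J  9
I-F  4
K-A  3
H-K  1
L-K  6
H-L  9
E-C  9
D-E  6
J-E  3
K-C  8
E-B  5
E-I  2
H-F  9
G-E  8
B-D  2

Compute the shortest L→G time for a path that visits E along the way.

Shortest L→E: L–K–H–J–E = 12
Shortest E→G: E–F–G = 2
Total via E: 12 + 2 = 14 min.

14 min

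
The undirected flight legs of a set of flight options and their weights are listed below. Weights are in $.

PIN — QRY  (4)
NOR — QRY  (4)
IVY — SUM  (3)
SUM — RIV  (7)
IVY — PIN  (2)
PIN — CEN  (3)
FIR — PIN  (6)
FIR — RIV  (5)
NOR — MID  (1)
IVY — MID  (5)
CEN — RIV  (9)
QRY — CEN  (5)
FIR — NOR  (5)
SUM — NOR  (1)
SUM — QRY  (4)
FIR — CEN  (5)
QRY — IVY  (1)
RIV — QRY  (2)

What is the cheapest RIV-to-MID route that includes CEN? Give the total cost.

$17

Shortest RIV→CEN: RIV → QRY → CEN = 7
Best CEN to MID: CEN → PIN → IVY → MID costing 10
Total via CEN: 7 + 10 = $17.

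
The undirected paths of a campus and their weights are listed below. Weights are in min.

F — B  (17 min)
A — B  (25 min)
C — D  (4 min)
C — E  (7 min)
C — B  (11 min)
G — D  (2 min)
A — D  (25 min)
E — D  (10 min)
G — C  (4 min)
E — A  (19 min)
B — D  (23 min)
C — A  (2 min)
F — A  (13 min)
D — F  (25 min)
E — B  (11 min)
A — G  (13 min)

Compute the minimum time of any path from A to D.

Settle nodes by increasing distance from A:
A: 0
C: 2  (via A)
D: 6  (via C)
Shortest route: A–C–D = 6 min.

6 min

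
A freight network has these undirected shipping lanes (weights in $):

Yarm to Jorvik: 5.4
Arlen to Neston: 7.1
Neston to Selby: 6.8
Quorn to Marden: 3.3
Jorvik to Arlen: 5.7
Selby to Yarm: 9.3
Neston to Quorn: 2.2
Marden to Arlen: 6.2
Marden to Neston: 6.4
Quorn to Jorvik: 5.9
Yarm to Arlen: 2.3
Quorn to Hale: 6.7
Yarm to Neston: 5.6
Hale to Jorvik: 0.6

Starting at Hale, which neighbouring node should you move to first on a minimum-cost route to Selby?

Enumerating some paths:
Hale → Jorvik → Quorn → Neston → Selby: 0.6+5.9+2.2+6.8 = 15.5
Hale → Jorvik → Yarm → Selby: 0.6+5.4+9.3 = 15.3
Cheapest is Hale → Jorvik → Yarm → Selby at $15.3.
So from Hale the first move is to Jorvik.

Jorvik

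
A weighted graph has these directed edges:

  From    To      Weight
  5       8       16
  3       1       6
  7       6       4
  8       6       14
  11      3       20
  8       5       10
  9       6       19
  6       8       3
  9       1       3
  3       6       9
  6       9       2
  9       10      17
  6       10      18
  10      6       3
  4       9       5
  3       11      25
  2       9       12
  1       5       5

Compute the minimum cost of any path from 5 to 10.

Candidate routes:
5 - 8 - 6 - 10: 16+14+18 = 48
5 - 8 - 6 - 9 - 10: 16+14+2+17 = 49
Cheapest is 5 - 8 - 6 - 10 at 48.

48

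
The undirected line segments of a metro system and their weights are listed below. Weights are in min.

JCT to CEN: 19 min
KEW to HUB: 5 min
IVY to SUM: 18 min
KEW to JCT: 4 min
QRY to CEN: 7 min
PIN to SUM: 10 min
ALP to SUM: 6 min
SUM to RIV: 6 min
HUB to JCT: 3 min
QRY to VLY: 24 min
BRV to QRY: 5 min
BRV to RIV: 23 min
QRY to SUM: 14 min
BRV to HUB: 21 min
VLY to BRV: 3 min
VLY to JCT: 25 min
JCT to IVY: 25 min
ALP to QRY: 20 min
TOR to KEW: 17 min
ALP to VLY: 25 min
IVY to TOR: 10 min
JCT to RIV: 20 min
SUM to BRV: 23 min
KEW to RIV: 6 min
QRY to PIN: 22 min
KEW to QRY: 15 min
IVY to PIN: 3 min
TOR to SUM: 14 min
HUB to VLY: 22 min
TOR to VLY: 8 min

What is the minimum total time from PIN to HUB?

Settle nodes by increasing distance from PIN:
PIN: 0
IVY: 3  (via PIN)
SUM: 10  (via PIN)
TOR: 13  (via IVY)
RIV: 16  (via SUM)
ALP: 16  (via SUM)
VLY: 21  (via TOR)
QRY: 22  (via PIN)
KEW: 22  (via RIV)
BRV: 24  (via VLY)
JCT: 26  (via KEW)
HUB: 27  (via KEW)
Shortest route: PIN–SUM–RIV–KEW–HUB = 27 min.

27 min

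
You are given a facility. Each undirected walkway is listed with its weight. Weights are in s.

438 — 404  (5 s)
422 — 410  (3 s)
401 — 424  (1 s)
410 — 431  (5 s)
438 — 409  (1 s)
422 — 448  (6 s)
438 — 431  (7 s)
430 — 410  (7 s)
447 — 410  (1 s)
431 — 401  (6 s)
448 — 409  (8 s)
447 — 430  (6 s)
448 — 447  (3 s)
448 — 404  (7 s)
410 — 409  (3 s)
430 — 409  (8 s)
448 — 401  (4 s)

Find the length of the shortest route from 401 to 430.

13 s

Enumerating some paths:
401 - 448 - 447 - 410 - 430: 4+3+1+7 = 15
401 - 431 - 410 - 447 - 430: 6+5+1+6 = 18
401 - 448 - 447 - 430: 4+3+6 = 13
The minimum is 13 s via 401 - 448 - 447 - 430.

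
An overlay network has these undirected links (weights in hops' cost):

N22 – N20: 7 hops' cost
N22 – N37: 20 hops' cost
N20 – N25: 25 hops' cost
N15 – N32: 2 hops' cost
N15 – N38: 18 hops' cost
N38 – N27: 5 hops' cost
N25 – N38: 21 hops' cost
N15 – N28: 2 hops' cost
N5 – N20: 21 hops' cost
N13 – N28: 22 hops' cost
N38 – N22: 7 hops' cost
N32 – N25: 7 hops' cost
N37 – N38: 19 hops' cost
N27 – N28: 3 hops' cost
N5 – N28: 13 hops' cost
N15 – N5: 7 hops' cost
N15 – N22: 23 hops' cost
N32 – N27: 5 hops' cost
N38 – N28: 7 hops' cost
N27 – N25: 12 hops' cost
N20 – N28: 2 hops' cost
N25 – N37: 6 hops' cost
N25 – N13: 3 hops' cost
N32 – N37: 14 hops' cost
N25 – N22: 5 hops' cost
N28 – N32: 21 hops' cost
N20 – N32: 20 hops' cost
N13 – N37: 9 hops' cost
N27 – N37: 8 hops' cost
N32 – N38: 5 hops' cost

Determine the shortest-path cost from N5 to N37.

Enumerating some paths:
N5 → N15 → N32 → N27 → N37: 7+2+5+8 = 22
N5 → N15 → N32 → N25 → N37: 7+2+7+6 = 22
N5 → N15 → N32 → N37: 7+2+14 = 23
N5 → N15 → N28 → N27 → N37: 7+2+3+8 = 20
The minimum is 20 hops' cost via N5 → N15 → N28 → N27 → N37.

20 hops' cost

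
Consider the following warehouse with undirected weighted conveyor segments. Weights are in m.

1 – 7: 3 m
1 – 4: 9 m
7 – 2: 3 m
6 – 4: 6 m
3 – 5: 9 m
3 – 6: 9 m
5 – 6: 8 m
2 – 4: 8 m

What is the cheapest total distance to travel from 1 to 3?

24 m

Compare a few routes:
1 → 7 → 2 → 4 → 6 → 3: 3+3+8+6+9 = 29
1 → 4 → 6 → 3: 9+6+9 = 24
The minimum is 24 m via 1 → 4 → 6 → 3.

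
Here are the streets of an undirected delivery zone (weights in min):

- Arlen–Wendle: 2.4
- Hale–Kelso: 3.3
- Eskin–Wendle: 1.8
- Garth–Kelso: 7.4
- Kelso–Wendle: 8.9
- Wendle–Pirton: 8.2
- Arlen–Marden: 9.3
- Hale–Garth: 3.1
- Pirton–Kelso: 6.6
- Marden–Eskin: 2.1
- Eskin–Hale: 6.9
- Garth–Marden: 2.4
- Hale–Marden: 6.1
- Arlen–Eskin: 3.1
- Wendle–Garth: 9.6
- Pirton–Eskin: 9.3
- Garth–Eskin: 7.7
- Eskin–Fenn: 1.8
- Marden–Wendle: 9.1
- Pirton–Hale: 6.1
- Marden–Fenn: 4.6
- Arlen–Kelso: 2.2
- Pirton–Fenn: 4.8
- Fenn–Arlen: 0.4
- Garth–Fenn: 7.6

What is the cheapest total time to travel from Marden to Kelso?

6.5 min

Candidate routes:
Marden - Fenn - Arlen - Kelso: 4.6+0.4+2.2 = 7.2
Marden - Eskin - Arlen - Kelso: 2.1+3.1+2.2 = 7.4
Marden - Eskin - Fenn - Arlen - Kelso: 2.1+1.8+0.4+2.2 = 6.5
Cheapest is Marden - Eskin - Fenn - Arlen - Kelso at 6.5 min.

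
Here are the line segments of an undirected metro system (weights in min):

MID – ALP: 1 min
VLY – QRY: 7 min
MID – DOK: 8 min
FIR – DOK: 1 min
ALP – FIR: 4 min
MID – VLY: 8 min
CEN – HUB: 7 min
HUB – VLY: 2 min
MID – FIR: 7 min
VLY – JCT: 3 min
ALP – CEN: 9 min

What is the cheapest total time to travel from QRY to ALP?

Enumerating some paths:
QRY - VLY - HUB - CEN - ALP: 7+2+7+9 = 25
QRY - VLY - MID - ALP: 7+8+1 = 16
The minimum is 16 min via QRY - VLY - MID - ALP.

16 min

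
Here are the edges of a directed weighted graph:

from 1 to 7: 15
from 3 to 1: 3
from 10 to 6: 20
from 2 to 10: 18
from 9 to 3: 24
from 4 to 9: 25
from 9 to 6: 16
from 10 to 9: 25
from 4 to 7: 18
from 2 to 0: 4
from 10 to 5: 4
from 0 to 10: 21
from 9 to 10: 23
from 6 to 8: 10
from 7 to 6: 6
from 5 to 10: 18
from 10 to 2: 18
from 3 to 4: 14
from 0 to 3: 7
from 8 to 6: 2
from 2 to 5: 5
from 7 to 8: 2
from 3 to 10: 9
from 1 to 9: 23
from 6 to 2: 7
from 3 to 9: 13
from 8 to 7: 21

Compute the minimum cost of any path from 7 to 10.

Candidate routes:
7–8–6–2–10: 2+2+7+18 = 29
7–6–2–10: 6+7+18 = 31
7–8–6–2–0–3–10: 2+2+7+4+7+9 = 31
7–6–2–0–3–10: 6+7+4+7+9 = 33
Cheapest is 7–8–6–2–10 at 29.

29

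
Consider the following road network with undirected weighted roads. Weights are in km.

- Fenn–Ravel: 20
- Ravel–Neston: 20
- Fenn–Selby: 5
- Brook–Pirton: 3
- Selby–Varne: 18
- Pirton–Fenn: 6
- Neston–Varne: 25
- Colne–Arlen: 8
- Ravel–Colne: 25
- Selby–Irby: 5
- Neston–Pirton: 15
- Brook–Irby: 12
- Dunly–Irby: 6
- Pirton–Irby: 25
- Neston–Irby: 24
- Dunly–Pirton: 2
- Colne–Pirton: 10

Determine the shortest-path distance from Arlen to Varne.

Running Dijkstra from Arlen:
Arlen: 0
Colne: 8  (via Arlen)
Pirton: 18  (via Colne)
Dunly: 20  (via Pirton)
Brook: 21  (via Pirton)
Fenn: 24  (via Pirton)
Irby: 26  (via Dunly)
Selby: 29  (via Fenn)
Ravel: 33  (via Colne)
Neston: 33  (via Pirton)
Varne: 47  (via Selby)
Shortest route: Arlen → Colne → Pirton → Fenn → Selby → Varne = 47 km.

47 km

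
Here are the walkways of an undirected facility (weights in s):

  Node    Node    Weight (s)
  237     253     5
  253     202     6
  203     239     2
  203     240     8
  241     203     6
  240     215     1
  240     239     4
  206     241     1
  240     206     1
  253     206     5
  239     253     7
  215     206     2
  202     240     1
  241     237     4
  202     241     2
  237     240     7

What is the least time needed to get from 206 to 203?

7 s

Settle nodes by increasing distance from 206:
206: 0
240: 1  (via 206)
241: 1  (via 206)
202: 2  (via 240)
215: 2  (via 206)
239: 5  (via 240)
237: 5  (via 241)
253: 5  (via 206)
203: 7  (via 241)
Shortest route: 206–241–203 = 7 s.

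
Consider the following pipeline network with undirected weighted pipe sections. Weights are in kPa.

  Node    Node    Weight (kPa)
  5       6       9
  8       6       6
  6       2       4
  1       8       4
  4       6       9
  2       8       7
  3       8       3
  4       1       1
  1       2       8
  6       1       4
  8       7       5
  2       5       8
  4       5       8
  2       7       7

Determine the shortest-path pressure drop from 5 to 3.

16 kPa

Settle nodes by increasing distance from 5:
5: 0
2: 8  (via 5)
4: 8  (via 5)
1: 9  (via 4)
6: 9  (via 5)
8: 13  (via 1)
7: 15  (via 2)
3: 16  (via 8)
Shortest route: 5–4–1–8–3 = 16 kPa.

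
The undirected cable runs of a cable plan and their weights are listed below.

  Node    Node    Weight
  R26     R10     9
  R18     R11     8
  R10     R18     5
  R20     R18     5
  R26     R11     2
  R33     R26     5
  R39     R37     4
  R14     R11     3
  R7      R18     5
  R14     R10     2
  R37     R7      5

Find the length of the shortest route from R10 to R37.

15

Running Dijkstra from R10:
R10: 0
R14: 2  (via R10)
R11: 5  (via R14)
R18: 5  (via R10)
R26: 7  (via R11)
R20: 10  (via R18)
R7: 10  (via R18)
R33: 12  (via R26)
R37: 15  (via R7)
Shortest route: R10 → R18 → R7 → R37 = 15.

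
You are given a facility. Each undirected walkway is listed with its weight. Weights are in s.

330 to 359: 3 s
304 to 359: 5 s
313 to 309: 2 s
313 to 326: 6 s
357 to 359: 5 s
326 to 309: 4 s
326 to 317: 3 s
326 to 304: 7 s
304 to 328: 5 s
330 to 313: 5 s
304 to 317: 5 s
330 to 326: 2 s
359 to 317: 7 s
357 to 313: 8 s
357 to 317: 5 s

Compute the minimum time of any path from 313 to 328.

Shortest distances from 313:
313: 0
309: 2  (via 313)
330: 5  (via 313)
326: 6  (via 313)
357: 8  (via 313)
359: 8  (via 330)
317: 9  (via 326)
304: 13  (via 326)
328: 18  (via 304)
Shortest route: 313 → 326 → 304 → 328 = 18 s.

18 s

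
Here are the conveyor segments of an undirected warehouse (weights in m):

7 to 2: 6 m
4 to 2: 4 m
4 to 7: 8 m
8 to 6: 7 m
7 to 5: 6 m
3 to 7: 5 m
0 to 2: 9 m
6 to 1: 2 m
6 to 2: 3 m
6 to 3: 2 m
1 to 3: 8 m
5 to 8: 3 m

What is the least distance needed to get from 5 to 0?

Enumerating some paths:
5–8–6–2–0: 3+7+3+9 = 22
5–7–3–6–2–0: 6+5+2+3+9 = 25
5–7–2–0: 6+6+9 = 21
The minimum is 21 m via 5–7–2–0.

21 m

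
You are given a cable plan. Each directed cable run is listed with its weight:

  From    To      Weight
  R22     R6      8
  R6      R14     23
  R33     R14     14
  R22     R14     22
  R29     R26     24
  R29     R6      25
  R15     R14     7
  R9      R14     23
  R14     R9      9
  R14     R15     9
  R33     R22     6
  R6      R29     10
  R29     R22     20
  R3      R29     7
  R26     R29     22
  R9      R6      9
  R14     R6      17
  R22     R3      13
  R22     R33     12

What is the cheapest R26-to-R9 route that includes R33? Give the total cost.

77

Best R26 to R33: R26 → R29 → R22 → R33 costing 54
Shortest R33→R9: R33 → R14 → R9 = 23
Total via R33: 54 + 23 = 77.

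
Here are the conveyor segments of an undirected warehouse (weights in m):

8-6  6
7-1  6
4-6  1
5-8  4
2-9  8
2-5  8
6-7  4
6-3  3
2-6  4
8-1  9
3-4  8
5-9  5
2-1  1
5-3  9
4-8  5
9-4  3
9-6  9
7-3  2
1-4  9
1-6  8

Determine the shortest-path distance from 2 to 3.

Enumerating some paths:
2 - 6 - 7 - 3: 4+4+2 = 10
2 - 6 - 3: 4+3 = 7
2 - 1 - 7 - 3: 1+6+2 = 9
Cheapest is 2 - 6 - 3 at 7 m.

7 m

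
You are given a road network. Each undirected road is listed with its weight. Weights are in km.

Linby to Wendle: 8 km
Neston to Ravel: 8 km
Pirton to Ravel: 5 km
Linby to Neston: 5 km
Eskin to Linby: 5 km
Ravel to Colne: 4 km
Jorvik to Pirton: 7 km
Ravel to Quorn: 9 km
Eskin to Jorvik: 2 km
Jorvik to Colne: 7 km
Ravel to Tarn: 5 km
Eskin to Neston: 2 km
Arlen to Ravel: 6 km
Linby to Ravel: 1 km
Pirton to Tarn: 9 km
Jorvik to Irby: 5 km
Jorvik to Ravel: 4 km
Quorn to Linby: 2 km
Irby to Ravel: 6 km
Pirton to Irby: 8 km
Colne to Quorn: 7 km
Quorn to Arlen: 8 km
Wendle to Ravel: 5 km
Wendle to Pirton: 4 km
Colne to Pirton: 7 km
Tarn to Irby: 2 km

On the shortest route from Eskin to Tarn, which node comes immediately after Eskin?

Jorvik

Compare a few routes:
Eskin → Jorvik → Ravel → Tarn: 2+4+5 = 11
Eskin → Linby → Ravel → Tarn: 5+1+5 = 11
Eskin → Jorvik → Irby → Tarn: 2+5+2 = 9
Cheapest is Eskin → Jorvik → Irby → Tarn at 9 km.
So from Eskin the first move is to Jorvik.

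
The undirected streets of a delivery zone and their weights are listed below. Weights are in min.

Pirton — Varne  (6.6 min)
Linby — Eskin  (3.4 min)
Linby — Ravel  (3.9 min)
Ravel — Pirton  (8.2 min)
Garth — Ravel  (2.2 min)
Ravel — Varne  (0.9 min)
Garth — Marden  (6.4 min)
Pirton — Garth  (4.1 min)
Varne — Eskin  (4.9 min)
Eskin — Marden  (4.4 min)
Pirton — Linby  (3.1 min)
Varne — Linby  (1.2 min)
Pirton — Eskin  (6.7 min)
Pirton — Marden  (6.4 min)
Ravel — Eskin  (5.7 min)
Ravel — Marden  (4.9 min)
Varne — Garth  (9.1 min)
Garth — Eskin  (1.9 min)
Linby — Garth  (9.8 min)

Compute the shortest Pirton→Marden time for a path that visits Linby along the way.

10.1 min

Best Pirton to Linby: Pirton → Linby costing 3.1
Best Linby to Marden: Linby → Varne → Ravel → Marden costing 7
Total via Linby: 3.1 + 7 = 10.1 min.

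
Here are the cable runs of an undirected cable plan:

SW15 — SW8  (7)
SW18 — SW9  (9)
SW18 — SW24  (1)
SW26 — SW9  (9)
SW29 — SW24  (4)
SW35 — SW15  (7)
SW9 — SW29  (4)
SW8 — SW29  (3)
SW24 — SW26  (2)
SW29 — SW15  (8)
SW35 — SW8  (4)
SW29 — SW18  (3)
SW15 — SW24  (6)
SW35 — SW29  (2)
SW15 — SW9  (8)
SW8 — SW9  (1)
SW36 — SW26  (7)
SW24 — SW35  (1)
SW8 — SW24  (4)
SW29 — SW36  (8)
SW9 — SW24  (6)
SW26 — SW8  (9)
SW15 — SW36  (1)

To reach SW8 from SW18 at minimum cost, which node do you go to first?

SW24

Compare a few routes:
SW18 - SW24 - SW35 - SW8: 1+1+4 = 6
SW18 - SW29 - SW8: 3+3 = 6
SW18 - SW24 - SW8: 1+4 = 5
Cheapest is SW18 - SW24 - SW8 at 5.
So from SW18 the first move is to SW24.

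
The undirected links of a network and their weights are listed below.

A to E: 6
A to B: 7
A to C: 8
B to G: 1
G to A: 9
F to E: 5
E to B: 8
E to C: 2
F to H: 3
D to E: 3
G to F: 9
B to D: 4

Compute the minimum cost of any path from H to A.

14

Enumerating some paths:
H–F–E–C–A: 3+5+2+8 = 18
H–F–E–A: 3+5+6 = 14
The minimum is 14 via H–F–E–A.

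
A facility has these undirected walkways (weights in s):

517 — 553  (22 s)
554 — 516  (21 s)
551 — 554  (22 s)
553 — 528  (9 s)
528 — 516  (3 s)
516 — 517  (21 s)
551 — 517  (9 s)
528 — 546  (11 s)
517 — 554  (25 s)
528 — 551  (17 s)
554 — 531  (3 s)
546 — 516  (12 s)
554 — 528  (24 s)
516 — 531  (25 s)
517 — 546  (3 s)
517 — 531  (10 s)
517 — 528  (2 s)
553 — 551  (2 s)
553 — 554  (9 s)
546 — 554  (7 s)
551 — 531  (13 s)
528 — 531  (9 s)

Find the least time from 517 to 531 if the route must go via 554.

Best 517 to 554: 517 → 546 → 554 costing 10
Best 554 to 531: 554 → 531 costing 3
Total via 554: 10 + 3 = 13 s.

13 s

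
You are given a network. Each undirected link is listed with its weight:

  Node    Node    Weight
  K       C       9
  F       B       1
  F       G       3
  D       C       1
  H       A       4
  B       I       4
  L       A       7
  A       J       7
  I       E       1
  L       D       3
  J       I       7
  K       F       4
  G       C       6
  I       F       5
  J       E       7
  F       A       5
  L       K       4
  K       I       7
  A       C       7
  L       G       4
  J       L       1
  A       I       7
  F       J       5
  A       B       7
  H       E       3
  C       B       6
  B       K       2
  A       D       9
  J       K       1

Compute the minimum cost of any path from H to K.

10

Enumerating some paths:
H - E - J - K: 3+7+1 = 11
H - E - I - K: 3+1+7 = 11
H - E - I - B - K: 3+1+4+2 = 10
Cheapest is H - E - I - B - K at 10.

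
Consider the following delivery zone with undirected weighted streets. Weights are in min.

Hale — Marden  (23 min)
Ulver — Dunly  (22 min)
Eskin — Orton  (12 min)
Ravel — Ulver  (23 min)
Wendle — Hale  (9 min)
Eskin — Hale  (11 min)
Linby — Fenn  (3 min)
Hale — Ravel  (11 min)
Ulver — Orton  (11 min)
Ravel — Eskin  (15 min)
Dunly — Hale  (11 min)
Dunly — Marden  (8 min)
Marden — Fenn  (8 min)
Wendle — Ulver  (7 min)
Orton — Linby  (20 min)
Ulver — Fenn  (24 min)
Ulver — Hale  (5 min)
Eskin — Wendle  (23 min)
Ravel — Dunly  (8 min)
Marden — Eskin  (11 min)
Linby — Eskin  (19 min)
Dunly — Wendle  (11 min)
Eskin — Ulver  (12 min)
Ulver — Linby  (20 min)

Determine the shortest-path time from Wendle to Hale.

9 min

Running Dijkstra from Wendle:
Wendle: 0
Ulver: 7  (via Wendle)
Hale: 9  (via Wendle)
Shortest route: Wendle–Hale = 9 min.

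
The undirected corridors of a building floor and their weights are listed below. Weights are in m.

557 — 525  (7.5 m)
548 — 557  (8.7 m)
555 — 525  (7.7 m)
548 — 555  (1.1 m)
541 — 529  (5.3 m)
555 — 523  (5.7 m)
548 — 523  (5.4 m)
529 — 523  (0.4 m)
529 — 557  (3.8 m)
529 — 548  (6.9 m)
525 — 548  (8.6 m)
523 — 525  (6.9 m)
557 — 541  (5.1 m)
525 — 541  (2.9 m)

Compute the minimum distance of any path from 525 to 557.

Settle nodes by increasing distance from 525:
525: 0
541: 2.9  (via 525)
523: 6.9  (via 525)
529: 7.3  (via 523)
557: 7.5  (via 525)
Shortest route: 525 → 557 = 7.5 m.

7.5 m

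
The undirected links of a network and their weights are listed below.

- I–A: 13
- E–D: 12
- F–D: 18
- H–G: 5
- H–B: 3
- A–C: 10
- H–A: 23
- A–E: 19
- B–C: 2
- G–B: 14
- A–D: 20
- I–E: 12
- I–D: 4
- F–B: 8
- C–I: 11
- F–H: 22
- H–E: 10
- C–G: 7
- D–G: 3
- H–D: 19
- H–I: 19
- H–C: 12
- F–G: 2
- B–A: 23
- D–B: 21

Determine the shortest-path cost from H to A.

15

Running Dijkstra from H:
H: 0
B: 3  (via H)
C: 5  (via B)
G: 5  (via H)
F: 7  (via G)
D: 8  (via G)
E: 10  (via H)
I: 12  (via D)
A: 15  (via C)
Shortest route: H → B → C → A = 15.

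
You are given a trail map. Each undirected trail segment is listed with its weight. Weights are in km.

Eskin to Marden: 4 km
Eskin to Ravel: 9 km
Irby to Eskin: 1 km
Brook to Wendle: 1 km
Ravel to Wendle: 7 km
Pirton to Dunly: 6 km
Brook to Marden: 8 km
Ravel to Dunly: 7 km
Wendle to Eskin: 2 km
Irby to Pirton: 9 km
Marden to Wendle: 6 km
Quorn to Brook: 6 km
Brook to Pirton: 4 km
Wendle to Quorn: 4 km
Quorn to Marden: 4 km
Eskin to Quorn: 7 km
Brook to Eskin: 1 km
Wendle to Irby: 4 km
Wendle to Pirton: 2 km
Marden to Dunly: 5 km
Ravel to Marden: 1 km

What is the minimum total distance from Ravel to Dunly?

Running Dijkstra from Ravel:
Ravel: 0
Marden: 1  (via Ravel)
Eskin: 5  (via Marden)
Quorn: 5  (via Marden)
Irby: 6  (via Eskin)
Brook: 6  (via Eskin)
Dunly: 6  (via Marden)
Shortest route: Ravel → Marden → Dunly = 6 km.

6 km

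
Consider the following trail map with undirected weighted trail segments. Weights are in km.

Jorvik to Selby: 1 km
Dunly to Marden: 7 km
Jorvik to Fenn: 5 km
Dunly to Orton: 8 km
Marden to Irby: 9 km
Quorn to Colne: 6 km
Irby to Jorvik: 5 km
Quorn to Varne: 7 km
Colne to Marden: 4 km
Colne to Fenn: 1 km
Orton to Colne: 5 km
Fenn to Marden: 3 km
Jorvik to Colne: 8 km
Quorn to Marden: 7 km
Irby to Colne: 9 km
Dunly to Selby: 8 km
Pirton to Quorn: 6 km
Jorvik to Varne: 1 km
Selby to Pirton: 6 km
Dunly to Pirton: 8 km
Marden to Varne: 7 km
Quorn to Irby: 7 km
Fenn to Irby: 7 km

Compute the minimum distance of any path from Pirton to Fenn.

Shortest distances from Pirton:
Pirton: 0
Selby: 6  (via Pirton)
Quorn: 6  (via Pirton)
Jorvik: 7  (via Selby)
Dunly: 8  (via Pirton)
Varne: 8  (via Jorvik)
Colne: 12  (via Quorn)
Fenn: 12  (via Jorvik)
Shortest route: Pirton → Selby → Jorvik → Fenn = 12 km.

12 km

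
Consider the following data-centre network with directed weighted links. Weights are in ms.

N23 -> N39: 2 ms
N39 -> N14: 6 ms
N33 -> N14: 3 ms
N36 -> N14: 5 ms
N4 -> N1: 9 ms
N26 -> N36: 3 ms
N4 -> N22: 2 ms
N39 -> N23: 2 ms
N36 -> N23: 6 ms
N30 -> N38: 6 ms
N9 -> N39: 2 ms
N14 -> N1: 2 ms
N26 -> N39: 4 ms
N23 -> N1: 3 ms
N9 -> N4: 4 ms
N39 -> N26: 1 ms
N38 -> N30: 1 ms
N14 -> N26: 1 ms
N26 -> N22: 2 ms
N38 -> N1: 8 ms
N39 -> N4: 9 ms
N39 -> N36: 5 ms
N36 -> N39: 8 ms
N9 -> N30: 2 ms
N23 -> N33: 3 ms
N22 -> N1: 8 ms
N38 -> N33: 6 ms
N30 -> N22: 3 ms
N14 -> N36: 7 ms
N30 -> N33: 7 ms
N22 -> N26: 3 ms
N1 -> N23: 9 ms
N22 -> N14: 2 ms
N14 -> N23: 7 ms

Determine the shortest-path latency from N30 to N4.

19 ms

Enumerating some paths:
N30–N22–N14–N23–N39–N4: 3+2+7+2+9 = 23
N30–N22–N26–N39–N4: 3+3+4+9 = 19
The minimum is 19 ms via N30–N22–N26–N39–N4.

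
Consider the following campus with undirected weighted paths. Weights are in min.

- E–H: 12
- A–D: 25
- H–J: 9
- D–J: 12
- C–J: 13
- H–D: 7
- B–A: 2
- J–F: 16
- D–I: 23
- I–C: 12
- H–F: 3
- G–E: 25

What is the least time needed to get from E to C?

34 min

Compare a few routes:
E–H–D–J–C: 12+7+12+13 = 44
E–H–J–C: 12+9+13 = 34
E–H–F–J–C: 12+3+16+13 = 44
Cheapest is E–H–J–C at 34 min.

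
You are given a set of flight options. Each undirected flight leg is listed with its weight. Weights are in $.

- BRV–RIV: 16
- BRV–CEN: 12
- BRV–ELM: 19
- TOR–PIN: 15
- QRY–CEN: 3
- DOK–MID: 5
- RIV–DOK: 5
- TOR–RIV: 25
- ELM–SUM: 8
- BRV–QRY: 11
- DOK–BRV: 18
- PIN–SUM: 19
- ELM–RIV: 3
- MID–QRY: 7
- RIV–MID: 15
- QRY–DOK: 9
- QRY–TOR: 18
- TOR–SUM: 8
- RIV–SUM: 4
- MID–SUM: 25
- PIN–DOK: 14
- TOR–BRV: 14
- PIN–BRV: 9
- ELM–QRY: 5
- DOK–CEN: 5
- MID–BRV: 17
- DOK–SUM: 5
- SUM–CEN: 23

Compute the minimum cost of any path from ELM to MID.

Shortest distances from ELM:
ELM: 0
RIV: 3  (via ELM)
QRY: 5  (via ELM)
SUM: 7  (via RIV)
CEN: 8  (via QRY)
DOK: 8  (via RIV)
MID: 12  (via QRY)
Shortest route: ELM → QRY → MID = $12.

$12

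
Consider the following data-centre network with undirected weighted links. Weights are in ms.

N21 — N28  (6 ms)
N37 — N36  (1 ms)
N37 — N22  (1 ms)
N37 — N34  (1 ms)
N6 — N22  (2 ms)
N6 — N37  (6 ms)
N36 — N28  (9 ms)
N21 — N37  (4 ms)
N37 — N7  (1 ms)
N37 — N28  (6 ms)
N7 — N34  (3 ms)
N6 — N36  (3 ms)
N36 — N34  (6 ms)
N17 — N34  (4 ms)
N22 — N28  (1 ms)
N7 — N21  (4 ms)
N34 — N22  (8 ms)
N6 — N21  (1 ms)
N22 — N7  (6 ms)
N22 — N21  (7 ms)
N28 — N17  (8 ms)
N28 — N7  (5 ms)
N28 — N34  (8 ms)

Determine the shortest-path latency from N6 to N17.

8 ms

Enumerating some paths:
N6 → N37 → N34 → N17: 6+1+4 = 11
N6 → N36 → N37 → N34 → N17: 3+1+1+4 = 9
N6 → N21 → N37 → N34 → N17: 1+4+1+4 = 10
N6 → N22 → N37 → N34 → N17: 2+1+1+4 = 8
The minimum is 8 ms via N6 → N22 → N37 → N34 → N17.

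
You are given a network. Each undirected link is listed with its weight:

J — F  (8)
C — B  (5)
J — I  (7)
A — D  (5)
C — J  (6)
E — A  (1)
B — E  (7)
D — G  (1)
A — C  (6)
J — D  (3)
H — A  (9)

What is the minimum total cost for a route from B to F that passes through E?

Shortest B→E: B → E = 7
Best E to F: E → A → D → J → F costing 17
Total via E: 7 + 17 = 24.

24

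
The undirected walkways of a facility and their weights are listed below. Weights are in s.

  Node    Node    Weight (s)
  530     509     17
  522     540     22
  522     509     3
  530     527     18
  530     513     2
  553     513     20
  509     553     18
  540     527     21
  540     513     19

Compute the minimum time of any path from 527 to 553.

Compare a few routes:
527–530–513–553: 18+2+20 = 40
527–530–509–553: 18+17+18 = 53
527–540–513–553: 21+19+20 = 60
Cheapest is 527–530–513–553 at 40 s.

40 s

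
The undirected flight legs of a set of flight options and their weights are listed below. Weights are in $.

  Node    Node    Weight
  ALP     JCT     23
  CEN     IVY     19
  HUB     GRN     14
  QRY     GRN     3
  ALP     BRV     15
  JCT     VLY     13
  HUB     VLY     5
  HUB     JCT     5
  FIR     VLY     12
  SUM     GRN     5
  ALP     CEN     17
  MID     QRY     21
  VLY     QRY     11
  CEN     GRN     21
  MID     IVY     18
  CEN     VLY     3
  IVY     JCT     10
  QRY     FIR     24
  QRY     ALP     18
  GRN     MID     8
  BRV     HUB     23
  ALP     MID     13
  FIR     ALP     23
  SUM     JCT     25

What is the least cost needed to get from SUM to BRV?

$41

Running Dijkstra from SUM:
SUM: 0
GRN: 5  (via SUM)
QRY: 8  (via GRN)
MID: 13  (via GRN)
VLY: 19  (via QRY)
HUB: 19  (via GRN)
CEN: 22  (via VLY)
JCT: 24  (via HUB)
ALP: 26  (via QRY)
FIR: 31  (via VLY)
IVY: 31  (via MID)
BRV: 41  (via ALP)
Shortest route: SUM–GRN–QRY–ALP–BRV = $41.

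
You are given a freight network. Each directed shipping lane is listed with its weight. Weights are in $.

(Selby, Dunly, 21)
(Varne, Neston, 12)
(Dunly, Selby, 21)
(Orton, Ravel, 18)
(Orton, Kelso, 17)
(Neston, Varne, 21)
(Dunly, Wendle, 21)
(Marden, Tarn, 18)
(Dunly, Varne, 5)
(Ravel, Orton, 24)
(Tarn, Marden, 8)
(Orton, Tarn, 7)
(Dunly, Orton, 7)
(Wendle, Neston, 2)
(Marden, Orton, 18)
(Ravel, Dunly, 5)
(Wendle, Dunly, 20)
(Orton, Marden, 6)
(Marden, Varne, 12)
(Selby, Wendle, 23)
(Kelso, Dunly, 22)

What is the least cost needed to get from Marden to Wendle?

Shortest distances from Marden:
Marden: 0
Varne: 12  (via Marden)
Orton: 18  (via Marden)
Tarn: 18  (via Marden)
Neston: 24  (via Varne)
Kelso: 35  (via Orton)
Ravel: 36  (via Orton)
Dunly: 41  (via Ravel)
Selby: 62  (via Dunly)
Wendle: 62  (via Dunly)
Shortest route: Marden–Orton–Ravel–Dunly–Wendle = $62.

$62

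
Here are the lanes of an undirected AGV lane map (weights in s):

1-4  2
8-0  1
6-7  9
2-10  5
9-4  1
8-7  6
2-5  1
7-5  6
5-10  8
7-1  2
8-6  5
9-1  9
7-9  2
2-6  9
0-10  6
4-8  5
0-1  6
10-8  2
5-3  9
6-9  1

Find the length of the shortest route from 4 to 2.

Shortest distances from 4:
4: 0
9: 1  (via 4)
1: 2  (via 4)
6: 2  (via 9)
7: 3  (via 9)
8: 5  (via 4)
0: 6  (via 8)
10: 7  (via 8)
5: 9  (via 7)
2: 10  (via 5)
Shortest route: 4 → 9 → 7 → 5 → 2 = 10 s.

10 s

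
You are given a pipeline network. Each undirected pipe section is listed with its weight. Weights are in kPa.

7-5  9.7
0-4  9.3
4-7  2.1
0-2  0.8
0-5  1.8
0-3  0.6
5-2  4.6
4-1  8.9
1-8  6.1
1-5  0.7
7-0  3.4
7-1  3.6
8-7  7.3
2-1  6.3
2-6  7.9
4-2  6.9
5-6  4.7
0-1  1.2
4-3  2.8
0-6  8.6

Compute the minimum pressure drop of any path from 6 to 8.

Compare a few routes:
6 → 5 → 1 → 8: 4.7+0.7+6.1 = 11.5
6 → 5 → 0 → 1 → 8: 4.7+1.8+1.2+6.1 = 13.8
Cheapest is 6 → 5 → 1 → 8 at 11.5 kPa.

11.5 kPa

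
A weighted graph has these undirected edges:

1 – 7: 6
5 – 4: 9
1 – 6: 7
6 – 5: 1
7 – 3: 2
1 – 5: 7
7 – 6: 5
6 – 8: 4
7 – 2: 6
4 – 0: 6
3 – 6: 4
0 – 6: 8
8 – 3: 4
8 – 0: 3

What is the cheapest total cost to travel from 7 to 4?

Candidate routes:
7 - 6 - 5 - 4: 5+1+9 = 15
7 - 3 - 6 - 5 - 4: 2+4+1+9 = 16
Cheapest is 7 - 6 - 5 - 4 at 15.

15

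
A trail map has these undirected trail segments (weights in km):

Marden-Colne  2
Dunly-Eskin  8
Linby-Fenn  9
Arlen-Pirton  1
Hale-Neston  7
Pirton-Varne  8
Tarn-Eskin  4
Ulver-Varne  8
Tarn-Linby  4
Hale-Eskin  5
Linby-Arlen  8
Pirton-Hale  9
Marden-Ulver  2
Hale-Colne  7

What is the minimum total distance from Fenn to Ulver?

33 km

Candidate routes:
Fenn–Linby–Tarn–Eskin–Hale–Colne–Marden–Ulver: 9+4+4+5+7+2+2 = 33
Fenn–Linby–Arlen–Pirton–Hale–Colne–Marden–Ulver: 9+8+1+9+7+2+2 = 38
Fenn–Linby–Tarn–Eskin–Hale–Pirton–Varne–Ulver: 9+4+4+5+9+8+8 = 47
Fenn–Linby–Arlen–Pirton–Varne–Ulver: 9+8+1+8+8 = 34
The minimum is 33 km via Fenn–Linby–Tarn–Eskin–Hale–Colne–Marden–Ulver.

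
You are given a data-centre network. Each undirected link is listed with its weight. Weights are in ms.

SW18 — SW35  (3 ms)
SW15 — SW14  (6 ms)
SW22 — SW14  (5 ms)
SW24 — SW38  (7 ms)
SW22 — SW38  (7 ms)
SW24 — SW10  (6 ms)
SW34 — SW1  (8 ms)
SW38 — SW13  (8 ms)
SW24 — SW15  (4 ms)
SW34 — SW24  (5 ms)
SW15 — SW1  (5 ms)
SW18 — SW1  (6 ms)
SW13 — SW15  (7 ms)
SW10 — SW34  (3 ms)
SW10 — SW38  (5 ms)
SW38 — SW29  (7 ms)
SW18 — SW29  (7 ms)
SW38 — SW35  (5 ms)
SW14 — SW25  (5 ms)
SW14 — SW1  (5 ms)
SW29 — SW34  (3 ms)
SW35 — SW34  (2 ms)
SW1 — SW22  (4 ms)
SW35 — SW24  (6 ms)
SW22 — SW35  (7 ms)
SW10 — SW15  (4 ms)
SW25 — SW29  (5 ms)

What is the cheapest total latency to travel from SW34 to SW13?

14 ms

Candidate routes:
SW34–SW24–SW15–SW13: 5+4+7 = 16
SW34–SW35–SW38–SW13: 2+5+8 = 15
SW34–SW10–SW38–SW13: 3+5+8 = 16
SW34–SW10–SW15–SW13: 3+4+7 = 14
The minimum is 14 ms via SW34–SW10–SW15–SW13.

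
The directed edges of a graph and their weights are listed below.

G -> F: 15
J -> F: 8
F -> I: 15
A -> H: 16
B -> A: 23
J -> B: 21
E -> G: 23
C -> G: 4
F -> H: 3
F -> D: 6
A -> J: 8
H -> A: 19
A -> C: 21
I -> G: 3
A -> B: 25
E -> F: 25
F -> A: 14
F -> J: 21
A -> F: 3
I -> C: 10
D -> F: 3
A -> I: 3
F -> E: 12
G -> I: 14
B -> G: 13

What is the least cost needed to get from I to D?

Shortest distances from I:
I: 0
G: 3  (via I)
C: 10  (via I)
F: 18  (via G)
H: 21  (via F)
D: 24  (via F)
Shortest route: I–G–F–D = 24.

24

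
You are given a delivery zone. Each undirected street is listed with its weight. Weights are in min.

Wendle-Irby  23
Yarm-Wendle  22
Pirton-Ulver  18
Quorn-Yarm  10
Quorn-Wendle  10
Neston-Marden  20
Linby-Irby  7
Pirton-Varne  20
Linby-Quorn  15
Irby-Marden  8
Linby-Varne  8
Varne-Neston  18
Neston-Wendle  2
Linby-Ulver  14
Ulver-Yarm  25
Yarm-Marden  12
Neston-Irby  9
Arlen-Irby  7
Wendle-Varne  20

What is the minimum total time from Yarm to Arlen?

27 min

Shortest distances from Yarm:
Yarm: 0
Quorn: 10  (via Yarm)
Marden: 12  (via Yarm)
Irby: 20  (via Marden)
Wendle: 20  (via Quorn)
Neston: 22  (via Wendle)
Linby: 25  (via Quorn)
Ulver: 25  (via Yarm)
Arlen: 27  (via Irby)
Shortest route: Yarm–Marden–Irby–Arlen = 27 min.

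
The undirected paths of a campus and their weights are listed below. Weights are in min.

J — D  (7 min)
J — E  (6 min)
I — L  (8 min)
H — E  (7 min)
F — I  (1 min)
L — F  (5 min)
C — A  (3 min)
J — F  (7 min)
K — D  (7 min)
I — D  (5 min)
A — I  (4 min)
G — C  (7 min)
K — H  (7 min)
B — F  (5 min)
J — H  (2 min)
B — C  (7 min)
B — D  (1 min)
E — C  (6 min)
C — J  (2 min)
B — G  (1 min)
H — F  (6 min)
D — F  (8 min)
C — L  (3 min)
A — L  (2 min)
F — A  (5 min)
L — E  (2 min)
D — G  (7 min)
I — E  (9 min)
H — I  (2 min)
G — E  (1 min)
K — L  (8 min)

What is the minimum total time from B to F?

5 min

Compare a few routes:
B–D–F: 1+8 = 9
B–F: 5 = 5
B–D–I–F: 1+5+1 = 7
The minimum is 5 min via B–F.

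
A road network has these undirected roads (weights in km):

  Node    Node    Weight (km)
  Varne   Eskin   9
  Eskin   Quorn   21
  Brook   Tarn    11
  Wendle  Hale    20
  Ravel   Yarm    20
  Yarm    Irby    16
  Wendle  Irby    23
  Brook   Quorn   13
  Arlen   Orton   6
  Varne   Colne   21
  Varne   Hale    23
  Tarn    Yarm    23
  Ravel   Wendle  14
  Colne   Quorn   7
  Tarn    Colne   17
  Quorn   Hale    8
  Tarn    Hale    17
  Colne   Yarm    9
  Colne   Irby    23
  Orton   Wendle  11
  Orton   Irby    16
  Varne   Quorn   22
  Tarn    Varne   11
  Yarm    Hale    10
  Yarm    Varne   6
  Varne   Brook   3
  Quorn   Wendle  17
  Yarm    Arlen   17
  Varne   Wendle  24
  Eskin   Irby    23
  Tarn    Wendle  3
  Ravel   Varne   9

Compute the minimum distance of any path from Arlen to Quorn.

Shortest distances from Arlen:
Arlen: 0
Orton: 6  (via Arlen)
Wendle: 17  (via Orton)
Yarm: 17  (via Arlen)
Tarn: 20  (via Wendle)
Irby: 22  (via Orton)
Varne: 23  (via Yarm)
Colne: 26  (via Yarm)
Brook: 26  (via Varne)
Hale: 27  (via Yarm)
Ravel: 31  (via Wendle)
Eskin: 32  (via Varne)
Quorn: 33  (via Colne)
Shortest route: Arlen → Yarm → Colne → Quorn = 33 km.

33 km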